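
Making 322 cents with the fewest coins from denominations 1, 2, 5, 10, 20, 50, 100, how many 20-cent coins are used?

322 − 3×100→22 − 1×20→2 − 1×2→0
Count of 20: 1

1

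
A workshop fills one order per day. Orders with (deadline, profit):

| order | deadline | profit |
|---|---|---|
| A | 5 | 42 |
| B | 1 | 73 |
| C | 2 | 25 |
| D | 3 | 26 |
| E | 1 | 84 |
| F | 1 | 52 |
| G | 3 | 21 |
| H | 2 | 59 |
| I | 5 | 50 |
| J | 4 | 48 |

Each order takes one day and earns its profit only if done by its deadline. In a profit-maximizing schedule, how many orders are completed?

Sort by profit descending; place each in the latest free slot ≤ its deadline.
By profit: E(d1,84), B(d1,73), H(d2,59), F(d1,52), I(d5,50), J(d4,48), A(d5,42), D(d3,26), C(d2,25), G(d3,21)
E→slot 1; B skipped; H→slot 2; F skipped; I→slot 5; J→slot 4; A→slot 3; D skipped; C skipped; G skipped.
5 of 10 scheduled.

5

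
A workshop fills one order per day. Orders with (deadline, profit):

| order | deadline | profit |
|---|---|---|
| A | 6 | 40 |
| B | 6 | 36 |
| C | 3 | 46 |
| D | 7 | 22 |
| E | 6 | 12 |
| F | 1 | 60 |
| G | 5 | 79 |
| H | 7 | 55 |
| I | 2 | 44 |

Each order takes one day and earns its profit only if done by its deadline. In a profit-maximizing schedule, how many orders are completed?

Profit order: G=79 F=60 H=55 C=46 I=44 A=40 B=36 D=22 E=12
Assign: G→slot 5, F→slot 1, H→slot 7, C→slot 3, I→slot 2, A→slot 6, B→slot 4, D skipped, E skipped.
Slots: [1:F] [2:I] [3:C] [4:B] [5:G] [6:A] [7:H]
7 of 9 scheduled.

7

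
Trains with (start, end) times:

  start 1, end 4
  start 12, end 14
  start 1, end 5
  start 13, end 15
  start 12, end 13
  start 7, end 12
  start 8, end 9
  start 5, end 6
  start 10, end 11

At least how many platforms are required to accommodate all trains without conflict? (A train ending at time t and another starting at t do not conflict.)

Count concurrent intervals with a sweep; the peak is the room count.
starts: [1, 1, 5, 7, 8, 10, 12, 12, 13]
ends:   [4, 5, 6, 9, 11, 12, 13, 14, 15]
s1→1 s1→2  — peak 2.

2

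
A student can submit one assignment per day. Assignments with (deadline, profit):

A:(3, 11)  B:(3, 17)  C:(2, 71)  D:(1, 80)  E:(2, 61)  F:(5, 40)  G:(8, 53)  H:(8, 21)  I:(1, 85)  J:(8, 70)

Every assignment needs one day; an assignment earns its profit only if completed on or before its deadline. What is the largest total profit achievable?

357

Take jobs in profit order; each goes to the latest open slot no later than its deadline.
Profit order: I=85 D=80 C=71 J=70 E=61 G=53 F=40 H=21 B=17 A=11
Assign: I→slot 1, D skipped, C→slot 2, J→slot 8, E skipped, G→slot 7, F→slot 5, H→slot 6, B→slot 3, A skipped.
Slots: [1:I] [2:C] [3:B] [5:F] [6:H] [7:G] [8:J]
Profit = 85 + 71 + 17 + 40 + 21 + 53 + 70 = 357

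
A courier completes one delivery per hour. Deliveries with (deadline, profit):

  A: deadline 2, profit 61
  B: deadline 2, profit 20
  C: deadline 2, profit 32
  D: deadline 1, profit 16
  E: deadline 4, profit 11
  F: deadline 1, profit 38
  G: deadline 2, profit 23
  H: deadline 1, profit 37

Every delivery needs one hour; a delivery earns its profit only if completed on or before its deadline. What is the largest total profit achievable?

Sort by profit descending; place each in the latest free slot ≤ its deadline.
By profit: A(d2,61), F(d1,38), H(d1,37), C(d2,32), G(d2,23), B(d2,20), D(d1,16), E(d4,11)
A→slot 2; F→slot 1; H skipped; C skipped; G skipped; B skipped; D skipped; E→slot 4.
Profit = 38 + 61 + 11 = 110

110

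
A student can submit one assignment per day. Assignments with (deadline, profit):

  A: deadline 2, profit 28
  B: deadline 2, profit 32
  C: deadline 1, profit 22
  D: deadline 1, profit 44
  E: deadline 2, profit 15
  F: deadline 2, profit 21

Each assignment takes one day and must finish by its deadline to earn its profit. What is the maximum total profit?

76

Profit order: D=44 B=32 A=28 C=22 F=21 E=15
Assign: D→slot 1, B→slot 2, A skipped, C skipped, F skipped, E skipped.
Slots: [1:D] [2:B]
Profit = 44 + 32 = 76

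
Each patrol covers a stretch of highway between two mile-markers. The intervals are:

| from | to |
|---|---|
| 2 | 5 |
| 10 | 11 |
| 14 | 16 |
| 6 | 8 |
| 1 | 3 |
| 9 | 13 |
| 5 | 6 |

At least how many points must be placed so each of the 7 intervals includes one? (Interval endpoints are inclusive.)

4

Sorted: [1,3] [2,5] [5,6] [6,8] [10,11] [9,13] [14,16]
{[1,3],[2,5]} hit by 3; {[5,6],[6,8]} hit by 6; {[10,11],[9,13]} hit by 11; {[14,16]} hit by 16.
Points: 3, 6, 11, 16 (4 total).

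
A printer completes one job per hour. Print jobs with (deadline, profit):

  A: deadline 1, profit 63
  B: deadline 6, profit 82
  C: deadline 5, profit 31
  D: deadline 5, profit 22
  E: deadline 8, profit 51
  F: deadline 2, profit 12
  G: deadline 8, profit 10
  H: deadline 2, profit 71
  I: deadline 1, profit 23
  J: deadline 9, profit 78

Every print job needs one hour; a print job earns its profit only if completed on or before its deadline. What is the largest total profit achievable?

408

Sort by profit descending; place each in the latest free slot ≤ its deadline.
Profit order: B=82 J=78 H=71 A=63 E=51 C=31 I=23 D=22 F=12 G=10
Assign: B→slot 6, J→slot 9, H→slot 2, A→slot 1, E→slot 8, C→slot 5, I skipped, D→slot 4, F skipped, G→slot 7.
Slots: [1:A] [2:H] [4:D] [5:C] [6:B] [7:G] [8:E] [9:J]
Profit = 63 + 71 + 22 + 31 + 82 + 10 + 51 + 78 = 408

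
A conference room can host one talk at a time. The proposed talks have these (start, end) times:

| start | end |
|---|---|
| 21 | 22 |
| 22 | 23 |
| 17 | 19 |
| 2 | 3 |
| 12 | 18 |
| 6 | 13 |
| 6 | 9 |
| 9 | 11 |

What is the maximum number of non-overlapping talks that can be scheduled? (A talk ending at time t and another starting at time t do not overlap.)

By end time: (2,3), (6,9), (9,11), (6,13), (12,18), (17,19), (21,22), (22,23).
Pick (2,3); next start ≥ 3 → (6,9); next start ≥ 9 → (9,11); next start ≥ 11 → (12,18); next start ≥ 18 → (21,22); next start ≥ 22 → (22,23).
Selected 6 talks.

6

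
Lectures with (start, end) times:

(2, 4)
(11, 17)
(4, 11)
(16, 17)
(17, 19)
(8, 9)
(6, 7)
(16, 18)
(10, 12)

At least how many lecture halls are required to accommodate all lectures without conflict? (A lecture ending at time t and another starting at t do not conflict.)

The answer is the maximum number of intervals overlapping at any instant.
starts: [2, 4, 6, 8, 10, 11, 16, 16, 17]
ends:   [4, 7, 9, 11, 12, 17, 17, 18, 19]
s2→1 e4→0 s4→1 s6→2 e7→1 s8→2 e9→1 s10→2 e11→1 s11→2 e12→1 s16→2 s16→3  — peak 3.

3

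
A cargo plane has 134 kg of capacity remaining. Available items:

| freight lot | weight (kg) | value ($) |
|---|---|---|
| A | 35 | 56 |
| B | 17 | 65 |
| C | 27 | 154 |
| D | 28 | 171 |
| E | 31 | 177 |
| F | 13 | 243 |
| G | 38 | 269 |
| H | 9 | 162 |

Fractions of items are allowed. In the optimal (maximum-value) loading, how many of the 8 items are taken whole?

Order: F (243/13=18.69) > H (162/9=18.00) > G (269/38=7.08) > D (171/28=6.11) > E (177/31=5.71) > C (154/27=5.70) > B (65/17=3.82) > A (56/35=1.60)
Fill: take F (13 @ 243) → take H (9 @ 162) → take G (38 @ 269) → take D (28 @ 171) → take E (31 @ 177) → take 15/27 of C → 85.56; 134/134 used.
5 item(s) taken whole; one partial (take 15/27 of C).

5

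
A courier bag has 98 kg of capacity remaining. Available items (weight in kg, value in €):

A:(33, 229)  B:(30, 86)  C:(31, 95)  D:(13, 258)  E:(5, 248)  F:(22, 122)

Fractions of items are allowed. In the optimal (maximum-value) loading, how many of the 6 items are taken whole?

4

Ratios (sorted): E 49.60, D 19.85, A 6.94, F 5.55, C 3.06, B 2.87
take E (5 @ 248); take D (13 @ 258); take A (33 @ 229); take F (22 @ 122); take 25/31 of C → 76.61. Capacity used 98/98.
4 item(s) taken whole; one partial (take 25/31 of C).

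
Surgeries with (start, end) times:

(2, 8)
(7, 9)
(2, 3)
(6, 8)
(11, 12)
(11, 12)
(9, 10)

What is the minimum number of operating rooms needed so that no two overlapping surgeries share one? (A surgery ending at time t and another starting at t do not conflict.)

3

Count concurrent intervals with a sweep; the peak is the room count.
Events (time:±→running): 2:+→1 2:+→2 3:-→1 6:+→2 7:+→3 … peak 3.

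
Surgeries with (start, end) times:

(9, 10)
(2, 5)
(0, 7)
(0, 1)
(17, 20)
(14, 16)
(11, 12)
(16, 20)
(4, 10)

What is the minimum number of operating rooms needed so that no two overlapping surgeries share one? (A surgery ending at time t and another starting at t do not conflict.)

3

Count concurrent intervals with a sweep; the peak is the room count.
starts: [0, 0, 2, 4, 9, 11, 14, 16, 17]
ends:   [1, 5, 7, 10, 10, 12, 16, 20, 20]
s0→1 s0→2 e1→1 s2→2 s4→3  — peak 3.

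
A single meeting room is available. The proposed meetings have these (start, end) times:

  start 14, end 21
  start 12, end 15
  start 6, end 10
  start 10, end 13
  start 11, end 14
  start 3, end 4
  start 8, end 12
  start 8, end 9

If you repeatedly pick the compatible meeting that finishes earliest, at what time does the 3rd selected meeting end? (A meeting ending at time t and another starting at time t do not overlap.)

13

Sorted by end: (3,4)  (8,9)  (6,10)  (8,12)  (10,13)  (11,14)  (12,15)  (14,21)
take (3,4); take (8,9); take (10,13); skip (12,15); take (14,21).
Selected: (3,4) (8,9) (10,13) (14,21)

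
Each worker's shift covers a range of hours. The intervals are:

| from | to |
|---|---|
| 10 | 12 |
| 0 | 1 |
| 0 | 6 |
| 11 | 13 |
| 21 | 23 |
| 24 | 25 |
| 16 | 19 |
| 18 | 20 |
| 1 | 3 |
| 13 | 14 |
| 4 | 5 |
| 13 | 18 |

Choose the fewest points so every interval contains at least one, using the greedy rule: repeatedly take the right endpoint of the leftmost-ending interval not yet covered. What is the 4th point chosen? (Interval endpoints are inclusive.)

14

Process intervals by earliest right end; each time one isn't hit yet, stab at its right endpoint.
Sorted: [0,1] [1,3] [4,5] [0,6] [10,12] [11,13] [13,14] [13,18] [16,19] [18,20] [21,23] [24,25]
{[0,1],[1,3]} hit by 1; {[4,5],[0,6]} hit by 5; {[10,12],[11,13]} hit by 12; {[13,14],[13,18]} hit by 14; {[16,19],[18,20]} hit by 19; {[21,23]} hit by 23; {[24,25]} hit by 25.
Points: 1, 5, 12, 14, 19, 23, 25 (7 total).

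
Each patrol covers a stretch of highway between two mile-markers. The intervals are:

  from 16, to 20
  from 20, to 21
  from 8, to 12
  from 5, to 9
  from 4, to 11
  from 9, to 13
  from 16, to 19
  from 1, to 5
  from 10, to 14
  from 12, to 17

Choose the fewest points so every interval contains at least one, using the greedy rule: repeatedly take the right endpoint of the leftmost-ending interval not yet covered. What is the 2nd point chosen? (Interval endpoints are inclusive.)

12

Process intervals by earliest right end; each time one isn't hit yet, stab at its right endpoint.
Sorted: [1,5] [5,9] [4,11] [8,12] [9,13] [10,14] [12,17] [16,19] [16,20] [20,21]
{[1,5],[5,9],[4,11]} hit by 5; {[8,12],[9,13],[10,14],[12,17]} hit by 12; {[16,19],[16,20]} hit by 19; {[20,21]} hit by 21.
Points: 5, 12, 19, 21 (4 total).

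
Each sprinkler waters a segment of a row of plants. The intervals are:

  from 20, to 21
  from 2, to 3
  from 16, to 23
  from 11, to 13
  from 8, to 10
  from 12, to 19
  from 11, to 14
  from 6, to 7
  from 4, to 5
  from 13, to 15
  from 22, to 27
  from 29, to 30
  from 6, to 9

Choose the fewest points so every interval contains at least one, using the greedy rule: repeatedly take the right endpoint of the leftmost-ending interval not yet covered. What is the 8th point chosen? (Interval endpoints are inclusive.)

30

Process intervals by earliest right end; each time one isn't hit yet, stab at its right endpoint.
By right end: [2,3]  [4,5]  [6,7]  [6,9]  [8,10]  [11,13]  [11,14]  [13,15]  [12,19]  [20,21]  [16,23]  [22,27]  [29,30]
[2,3] uncovered → point at 3; [4,5] uncovered → point at 5; [6,7] uncovered → point at 7; [8,10] uncovered → point at 10; [11,13] uncovered → point at 13; [20,21] uncovered → point at 21; [22,27] uncovered → point at 27; [29,30] uncovered → point at 30.
Points: 3, 5, 7, 10, 13, 21, 27, 30 (8 total).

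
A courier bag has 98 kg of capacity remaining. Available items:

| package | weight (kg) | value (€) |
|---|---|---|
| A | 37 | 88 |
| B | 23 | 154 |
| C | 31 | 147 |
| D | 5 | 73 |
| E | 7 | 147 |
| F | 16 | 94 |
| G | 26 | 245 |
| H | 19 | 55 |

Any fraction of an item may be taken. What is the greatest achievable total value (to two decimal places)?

812.58

Sort by value per unit weight and fill in that order.
Order: E (147/7=21.00) > D (73/5=14.60) > G (245/26=9.42) > B (154/23=6.70) > F (94/16=5.88) > C (147/31=4.74) > H (55/19=2.89) > A (88/37=2.38)
Fill: take E (7 @ 147) → take D (5 @ 73) → take G (26 @ 245) → take B (23 @ 154) → take F (16 @ 94) → take 21/31 of C → 99.58; 98/98 used.
Total value = 812.58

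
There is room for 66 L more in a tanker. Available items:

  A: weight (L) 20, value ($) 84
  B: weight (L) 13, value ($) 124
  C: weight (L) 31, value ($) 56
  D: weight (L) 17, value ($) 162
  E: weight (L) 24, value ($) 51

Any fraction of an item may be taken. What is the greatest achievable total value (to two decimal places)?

404.00

Sort by value per unit weight and fill in that order.
Ratios (sorted): B 9.54, D 9.53, A 4.20, E 2.12, C 1.81
take B (13 @ 124); take D (17 @ 162); take A (20 @ 84); take 16/24 of E → 34.00. Capacity used 66/66.
Total value = 404.00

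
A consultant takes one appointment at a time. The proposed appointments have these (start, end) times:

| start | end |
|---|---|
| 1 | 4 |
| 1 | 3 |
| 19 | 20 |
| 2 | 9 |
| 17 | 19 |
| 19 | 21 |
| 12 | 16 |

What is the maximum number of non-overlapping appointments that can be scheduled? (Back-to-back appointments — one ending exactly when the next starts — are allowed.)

4

Order by finish time; keep every interval that doesn't clash with the previous kept one.
Sorted by end: (1,3)  (1,4)  (2,9)  (12,16)  (17,19)  (19,20)  (19,21)
take (1,3); skip (1,4); take (12,16); take (17,19); take (19,20).
Selected 4 appointments.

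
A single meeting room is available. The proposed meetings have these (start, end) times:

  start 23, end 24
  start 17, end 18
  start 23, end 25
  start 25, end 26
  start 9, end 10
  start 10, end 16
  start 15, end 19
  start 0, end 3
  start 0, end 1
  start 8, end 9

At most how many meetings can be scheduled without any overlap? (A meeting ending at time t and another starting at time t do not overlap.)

7

Sort by end time and greedily take each interval whose start is ≥ the last chosen end.
By end time: (0,1), (0,3), (8,9), (9,10), (10,16), (17,18), (15,19), (23,24), (23,25), (25,26).
Pick (0,1); next start ≥ 1 → (8,9); next start ≥ 9 → (9,10); next start ≥ 10 → (10,16); next start ≥ 16 → (17,18); next start ≥ 18 → (23,24); next start ≥ 24 → (25,26).
Selected 7 meetings.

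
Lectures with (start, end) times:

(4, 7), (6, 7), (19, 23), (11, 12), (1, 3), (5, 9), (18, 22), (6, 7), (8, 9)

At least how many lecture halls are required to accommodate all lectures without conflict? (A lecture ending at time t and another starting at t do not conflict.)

Events (time:±→running): 1:+→1 3:-→0 4:+→1 5:+→2 6:+→3 6:+→4 … peak 4.

4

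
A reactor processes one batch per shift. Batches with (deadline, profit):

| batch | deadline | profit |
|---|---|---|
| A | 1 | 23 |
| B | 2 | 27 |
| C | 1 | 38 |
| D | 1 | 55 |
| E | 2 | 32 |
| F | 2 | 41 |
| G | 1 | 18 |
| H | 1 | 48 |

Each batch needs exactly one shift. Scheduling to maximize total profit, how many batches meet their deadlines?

2

By profit: D(d1,55), H(d1,48), F(d2,41), C(d1,38), E(d2,32), B(d2,27), A(d1,23), G(d1,18)
D→slot 1; H skipped; F→slot 2; C skipped; E skipped; B skipped; A skipped; G skipped.
2 of 8 scheduled.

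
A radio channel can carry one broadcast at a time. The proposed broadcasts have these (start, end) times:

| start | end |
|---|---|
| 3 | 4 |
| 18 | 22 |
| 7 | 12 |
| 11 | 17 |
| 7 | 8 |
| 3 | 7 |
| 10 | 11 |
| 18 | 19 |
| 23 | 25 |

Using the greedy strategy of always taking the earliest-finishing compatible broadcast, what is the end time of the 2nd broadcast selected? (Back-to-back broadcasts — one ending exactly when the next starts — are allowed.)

Sorted by end: (3,4)  (3,7)  (7,8)  (10,11)  (7,12)  (11,17)  (18,19)  (18,22)  (23,25)
take (3,4); take (7,8); take (10,11); skip (7,12); take (11,17); take (18,19); skip (18,22); take (23,25).
Selected: (3,4) (7,8) (10,11) (11,17) (18,19) (23,25)

8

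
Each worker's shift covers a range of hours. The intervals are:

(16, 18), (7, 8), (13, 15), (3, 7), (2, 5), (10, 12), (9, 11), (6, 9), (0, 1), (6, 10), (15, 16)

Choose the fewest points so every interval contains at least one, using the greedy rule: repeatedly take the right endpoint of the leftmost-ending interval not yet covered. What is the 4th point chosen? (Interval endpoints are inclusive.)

By right end: [0,1]  [2,5]  [3,7]  [7,8]  [6,9]  [6,10]  [9,11]  [10,12]  [13,15]  [15,16]  [16,18]
[0,1] uncovered → point at 1; [2,5] uncovered → point at 5; [7,8] uncovered → point at 8; [9,11] uncovered → point at 11; [13,15] uncovered → point at 15; [16,18] uncovered → point at 18.
Points: 1, 5, 8, 11, 15, 18 (6 total).

11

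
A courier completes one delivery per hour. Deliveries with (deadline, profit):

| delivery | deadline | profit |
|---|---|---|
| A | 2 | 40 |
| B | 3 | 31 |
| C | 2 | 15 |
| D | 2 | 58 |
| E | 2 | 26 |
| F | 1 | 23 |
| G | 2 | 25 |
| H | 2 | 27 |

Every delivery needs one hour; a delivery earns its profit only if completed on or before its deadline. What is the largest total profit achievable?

129

Take jobs in profit order; each goes to the latest open slot no later than its deadline.
Profit order: D=58 A=40 B=31 H=27 E=26 G=25 F=23 C=15
Assign: D→slot 2, A→slot 1, B→slot 3, H skipped, E skipped, G skipped, F skipped, C skipped.
Slots: [1:A] [2:D] [3:B]
Profit = 40 + 58 + 31 = 129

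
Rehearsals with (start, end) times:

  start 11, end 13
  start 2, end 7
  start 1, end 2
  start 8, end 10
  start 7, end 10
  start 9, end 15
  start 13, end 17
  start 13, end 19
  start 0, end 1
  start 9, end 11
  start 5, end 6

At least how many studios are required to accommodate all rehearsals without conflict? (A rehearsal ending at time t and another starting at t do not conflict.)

Count concurrent intervals with a sweep; the peak is the room count.
starts: [0, 1, 2, 5, 7, 8, 9, 9, 11, 13, 13]
ends:   [1, 2, 6, 7, 10, 10, 11, 13, 15, 17, 19]
s0→1 e1→0 s1→1 e2→0 s2→1 s5→2 e6→1 e7→0 s7→1 s8→2 s9→3 s9→4  — peak 4.

4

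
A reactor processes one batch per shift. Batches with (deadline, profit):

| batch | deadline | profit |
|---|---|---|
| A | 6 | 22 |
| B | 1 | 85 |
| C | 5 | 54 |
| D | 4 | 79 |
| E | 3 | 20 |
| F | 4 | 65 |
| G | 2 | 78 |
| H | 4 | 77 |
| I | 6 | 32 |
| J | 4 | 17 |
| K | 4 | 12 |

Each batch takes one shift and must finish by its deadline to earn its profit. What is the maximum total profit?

405

Sort by profit descending; place each in the latest free slot ≤ its deadline.
By profit: B(d1,85), D(d4,79), G(d2,78), H(d4,77), F(d4,65), C(d5,54), I(d6,32), A(d6,22), E(d3,20), J(d4,17), K(d4,12)
B→slot 1; D→slot 4; G→slot 2; H→slot 3; F skipped; C→slot 5; I→slot 6; A skipped; E skipped; J skipped; K skipped.
Profit = 85 + 78 + 77 + 79 + 54 + 32 = 405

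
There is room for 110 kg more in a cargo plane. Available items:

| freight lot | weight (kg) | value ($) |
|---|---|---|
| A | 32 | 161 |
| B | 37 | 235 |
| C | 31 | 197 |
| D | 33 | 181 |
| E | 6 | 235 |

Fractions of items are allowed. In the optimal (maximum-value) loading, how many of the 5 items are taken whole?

Order: E (235/6=39.17) > C (197/31=6.35) > B (235/37=6.35) > D (181/33=5.48) > A (161/32=5.03)
Fill: take E (6 @ 235) → take C (31 @ 197) → take B (37 @ 235) → take D (33 @ 181) → take 3/32 of A → 15.09; 110/110 used.
4 item(s) taken whole; one partial (take 3/32 of A).

4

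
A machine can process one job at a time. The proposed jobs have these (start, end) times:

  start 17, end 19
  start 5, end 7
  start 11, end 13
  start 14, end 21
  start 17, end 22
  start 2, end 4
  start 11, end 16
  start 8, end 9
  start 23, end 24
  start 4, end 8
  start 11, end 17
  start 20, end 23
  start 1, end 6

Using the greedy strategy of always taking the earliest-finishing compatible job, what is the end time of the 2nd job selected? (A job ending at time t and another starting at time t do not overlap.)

7

Order by finish time; keep every interval that doesn't clash with the previous kept one.
By end time: (2,4), (1,6), (5,7), (4,8), (8,9), (11,13), (11,16), (11,17), (17,19), (14,21), (17,22), (20,23), (23,24).
Pick (2,4); next start ≥ 4 → (5,7); next start ≥ 7 → (8,9); next start ≥ 9 → (11,13); next start ≥ 13 → (17,19); next start ≥ 19 → (20,23); next start ≥ 23 → (23,24).
Selected: (2,4) (5,7) (8,9) (11,13) (17,19) (20,23) (23,24)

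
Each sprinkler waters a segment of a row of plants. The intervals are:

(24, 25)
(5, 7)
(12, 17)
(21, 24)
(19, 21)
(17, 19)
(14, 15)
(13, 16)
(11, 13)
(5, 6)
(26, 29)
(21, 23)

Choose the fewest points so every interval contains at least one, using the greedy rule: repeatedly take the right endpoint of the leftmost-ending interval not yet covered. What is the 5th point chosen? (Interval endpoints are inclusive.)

23

Sorted: [5,6] [5,7] [11,13] [14,15] [13,16] [12,17] [17,19] [19,21] [21,23] [21,24] [24,25] [26,29]
{[5,6],[5,7]} hit by 6; {[11,13]} hit by 13; {[14,15],[13,16],[12,17]} hit by 15; {[17,19],[19,21]} hit by 19; {[21,23],[21,24]} hit by 23; {[24,25]} hit by 25; {[26,29]} hit by 29.
Points: 6, 13, 15, 19, 23, 25, 29 (7 total).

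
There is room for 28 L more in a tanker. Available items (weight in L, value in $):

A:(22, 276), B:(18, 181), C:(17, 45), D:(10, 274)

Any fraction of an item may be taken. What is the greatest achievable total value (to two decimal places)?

499.82

Greedy by value/weight ratio, highest first.
Ratios (sorted): D 27.40, A 12.55, B 10.06, C 2.65
take D (10 @ 274); take 18/22 of A → 225.82. Capacity used 28/28.
Total value = 499.82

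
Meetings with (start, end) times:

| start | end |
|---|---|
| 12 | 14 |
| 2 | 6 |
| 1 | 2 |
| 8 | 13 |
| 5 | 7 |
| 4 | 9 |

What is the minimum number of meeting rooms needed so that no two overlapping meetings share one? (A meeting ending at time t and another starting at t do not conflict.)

Count concurrent intervals with a sweep; the peak is the room count.
Events (time:±→running): 1:+→1 2:-→0 2:+→1 4:+→2 5:+→3 … peak 3.

3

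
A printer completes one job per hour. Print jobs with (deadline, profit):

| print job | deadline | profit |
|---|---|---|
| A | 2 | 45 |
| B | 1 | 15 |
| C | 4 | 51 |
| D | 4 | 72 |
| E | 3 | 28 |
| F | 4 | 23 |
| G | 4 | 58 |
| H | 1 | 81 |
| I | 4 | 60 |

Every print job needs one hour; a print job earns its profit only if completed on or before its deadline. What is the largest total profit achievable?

271

Take jobs in profit order; each goes to the latest open slot no later than its deadline.
By profit: H(d1,81), D(d4,72), I(d4,60), G(d4,58), C(d4,51), A(d2,45), E(d3,28), F(d4,23), B(d1,15)
H→slot 1; D→slot 4; I→slot 3; G→slot 2; C skipped; A skipped; E skipped; F skipped; B skipped.
Profit = 81 + 58 + 60 + 72 = 271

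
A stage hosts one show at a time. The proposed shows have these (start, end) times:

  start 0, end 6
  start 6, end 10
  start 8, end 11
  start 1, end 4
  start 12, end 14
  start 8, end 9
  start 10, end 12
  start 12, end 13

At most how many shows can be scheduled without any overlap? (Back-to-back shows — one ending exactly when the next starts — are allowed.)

Sorted by end: (1,4)  (0,6)  (8,9)  (6,10)  (8,11)  (10,12)  (12,13)  (12,14)
take (1,4); take (8,9); skip (6,10); take (10,12); take (12,13).
Selected 4 shows.

4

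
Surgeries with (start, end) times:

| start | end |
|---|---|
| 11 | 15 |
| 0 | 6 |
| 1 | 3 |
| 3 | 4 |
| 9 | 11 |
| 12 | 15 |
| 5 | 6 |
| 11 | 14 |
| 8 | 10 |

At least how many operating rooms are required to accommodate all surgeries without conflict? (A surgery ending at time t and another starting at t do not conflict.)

The answer is the maximum number of intervals overlapping at any instant.
starts: [0, 1, 3, 5, 8, 9, 11, 11, 12]
ends:   [3, 4, 6, 6, 10, 11, 14, 15, 15]
s0→1 s1→2 e3→1 s3→2 e4→1 s5→2 e6→1 e6→0 s8→1 s9→2 e10→1 e11→0 s11→1 s11→2 s12→3  — peak 3.

3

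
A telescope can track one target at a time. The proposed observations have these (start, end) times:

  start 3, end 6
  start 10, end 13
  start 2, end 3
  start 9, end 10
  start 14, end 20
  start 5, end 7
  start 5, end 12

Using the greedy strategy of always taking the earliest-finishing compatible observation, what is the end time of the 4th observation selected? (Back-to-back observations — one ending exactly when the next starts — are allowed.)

13

By end time: (2,3), (3,6), (5,7), (9,10), (5,12), (10,13), (14,20).
Pick (2,3); next start ≥ 3 → (3,6); next start ≥ 6 → (9,10); next start ≥ 10 → (10,13); next start ≥ 13 → (14,20).
Selected: (2,3) (3,6) (9,10) (10,13) (14,20)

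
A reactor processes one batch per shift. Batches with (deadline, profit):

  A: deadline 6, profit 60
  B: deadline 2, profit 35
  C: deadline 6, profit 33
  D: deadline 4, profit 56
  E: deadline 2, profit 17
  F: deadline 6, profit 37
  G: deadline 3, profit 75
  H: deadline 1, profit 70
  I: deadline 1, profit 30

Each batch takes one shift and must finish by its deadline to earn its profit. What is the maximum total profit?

333

Sort by profit descending; place each in the latest free slot ≤ its deadline.
By profit: G(d3,75), H(d1,70), A(d6,60), D(d4,56), F(d6,37), B(d2,35), C(d6,33), I(d1,30), E(d2,17)
G→slot 3; H→slot 1; A→slot 6; D→slot 4; F→slot 5; B→slot 2; C skipped; I skipped; E skipped.
Profit = 70 + 35 + 75 + 56 + 37 + 60 = 333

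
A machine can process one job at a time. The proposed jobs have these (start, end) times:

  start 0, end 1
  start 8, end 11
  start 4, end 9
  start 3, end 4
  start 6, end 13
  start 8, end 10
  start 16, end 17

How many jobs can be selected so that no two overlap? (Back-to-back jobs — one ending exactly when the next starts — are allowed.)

4

Sort by end time and greedily take each interval whose start is ≥ the last chosen end.
Sorted by end: (0,1)  (3,4)  (4,9)  (8,10)  (8,11)  (6,13)  (16,17)
take (0,1); take (3,4); take (4,9); skip (8,10); take (16,17).
Selected 4 jobs.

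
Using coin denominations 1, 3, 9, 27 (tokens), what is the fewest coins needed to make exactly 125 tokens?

9

125 − 4×27→17 − 1×9→8 − 2×3→2 − 2×1→0
Total coins = 4 + 1 + 2 + 2 = 9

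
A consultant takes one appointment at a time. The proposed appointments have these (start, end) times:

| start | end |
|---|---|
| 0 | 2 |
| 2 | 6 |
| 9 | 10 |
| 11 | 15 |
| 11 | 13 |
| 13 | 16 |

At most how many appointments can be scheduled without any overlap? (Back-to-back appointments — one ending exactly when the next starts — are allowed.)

Order by finish time; keep every interval that doesn't clash with the previous kept one.
By end time: (0,2), (2,6), (9,10), (11,13), (11,15), (13,16).
Pick (0,2); next start ≥ 2 → (2,6); next start ≥ 6 → (9,10); next start ≥ 10 → (11,13); next start ≥ 13 → (13,16).
Selected 5 appointments.

5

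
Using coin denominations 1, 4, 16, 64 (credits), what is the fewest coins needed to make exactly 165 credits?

165 − 2×64→37 − 2×16→5 − 1×4→1 − 1×1→0
Total coins = 2 + 2 + 1 + 1 = 6

6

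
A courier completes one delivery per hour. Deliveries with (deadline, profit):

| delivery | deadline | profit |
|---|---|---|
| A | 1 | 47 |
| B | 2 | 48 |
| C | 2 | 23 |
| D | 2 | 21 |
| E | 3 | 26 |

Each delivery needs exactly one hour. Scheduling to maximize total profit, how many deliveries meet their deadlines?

By profit: B(d2,48), A(d1,47), E(d3,26), C(d2,23), D(d2,21)
B→slot 2; A→slot 1; E→slot 3; C skipped; D skipped.
3 of 5 scheduled.

3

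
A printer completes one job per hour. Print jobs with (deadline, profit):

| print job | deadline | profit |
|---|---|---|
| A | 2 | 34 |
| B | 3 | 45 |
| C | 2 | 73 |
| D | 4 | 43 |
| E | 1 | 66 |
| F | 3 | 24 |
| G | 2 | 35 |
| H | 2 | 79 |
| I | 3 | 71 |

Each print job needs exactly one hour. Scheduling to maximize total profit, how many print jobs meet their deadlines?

4

By profit: H(d2,79), C(d2,73), I(d3,71), E(d1,66), B(d3,45), D(d4,43), G(d2,35), A(d2,34), F(d3,24)
H→slot 2; C→slot 1; I→slot 3; E skipped; B skipped; D→slot 4; G skipped; A skipped; F skipped.
4 of 9 scheduled.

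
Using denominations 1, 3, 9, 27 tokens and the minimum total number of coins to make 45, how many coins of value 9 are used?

2

45 − 1×27→18 − 2×9→0
Count of 9: 2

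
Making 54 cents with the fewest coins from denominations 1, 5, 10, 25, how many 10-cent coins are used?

0

54 − 2×25→4 − 4×1→0
Count of 10: 0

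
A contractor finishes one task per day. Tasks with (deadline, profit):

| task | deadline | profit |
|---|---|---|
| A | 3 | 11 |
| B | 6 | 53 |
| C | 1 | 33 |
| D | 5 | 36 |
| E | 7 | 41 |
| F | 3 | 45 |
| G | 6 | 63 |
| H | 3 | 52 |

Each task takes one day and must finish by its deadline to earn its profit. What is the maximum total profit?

323

Sort by profit descending; place each in the latest free slot ≤ its deadline.
By profit: G(d6,63), B(d6,53), H(d3,52), F(d3,45), E(d7,41), D(d5,36), C(d1,33), A(d3,11)
G→slot 6; B→slot 5; H→slot 3; F→slot 2; E→slot 7; D→slot 4; C→slot 1; A skipped.
Profit = 33 + 45 + 52 + 36 + 53 + 63 + 41 = 323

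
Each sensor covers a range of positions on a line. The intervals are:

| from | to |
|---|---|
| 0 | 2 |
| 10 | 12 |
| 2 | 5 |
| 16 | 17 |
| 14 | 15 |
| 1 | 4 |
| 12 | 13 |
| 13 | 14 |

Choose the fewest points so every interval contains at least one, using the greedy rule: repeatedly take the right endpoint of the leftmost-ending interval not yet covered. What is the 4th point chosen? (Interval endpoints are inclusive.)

Sort by right endpoint; whenever an interval is uncovered, place a point at its right end.
Sorted: [0,2] [1,4] [2,5] [10,12] [12,13] [13,14] [14,15] [16,17]
{[0,2],[1,4],[2,5]} hit by 2; {[10,12],[12,13]} hit by 12; {[13,14],[14,15]} hit by 14; {[16,17]} hit by 17.
Points: 2, 12, 14, 17 (4 total).

17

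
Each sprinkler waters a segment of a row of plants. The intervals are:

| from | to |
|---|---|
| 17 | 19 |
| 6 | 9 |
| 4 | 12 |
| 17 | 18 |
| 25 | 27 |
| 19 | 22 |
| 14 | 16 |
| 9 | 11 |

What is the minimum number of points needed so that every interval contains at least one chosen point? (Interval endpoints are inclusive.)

5

By right end: [6,9]  [9,11]  [4,12]  [14,16]  [17,18]  [17,19]  [19,22]  [25,27]
[6,9] uncovered → point at 9; [14,16] uncovered → point at 16; [17,18] uncovered → point at 18; [19,22] uncovered → point at 22; [25,27] uncovered → point at 27.
Points: 9, 16, 18, 22, 27 (5 total).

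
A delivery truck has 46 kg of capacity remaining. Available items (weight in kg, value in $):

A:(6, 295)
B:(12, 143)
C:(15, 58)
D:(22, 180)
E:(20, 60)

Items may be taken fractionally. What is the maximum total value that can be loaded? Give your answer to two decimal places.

Sort by value per unit weight and fill in that order.
Order: A (295/6=49.17) > B (143/12=11.92) > D (180/22=8.18) > C (58/15=3.87) > E (60/20=3.00)
Fill: take A (6 @ 295) → take B (12 @ 143) → take D (22 @ 180) → take 6/15 of C → 23.20; 46/46 used.
Total value = 641.20

641.20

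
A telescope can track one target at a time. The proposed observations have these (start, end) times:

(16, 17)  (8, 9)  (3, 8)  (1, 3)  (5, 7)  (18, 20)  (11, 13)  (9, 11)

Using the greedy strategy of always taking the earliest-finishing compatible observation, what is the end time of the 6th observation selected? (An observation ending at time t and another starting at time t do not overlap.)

Sort by end time and greedily take each interval whose start is ≥ the last chosen end.
Sorted by end: (1,3)  (5,7)  (3,8)  (8,9)  (9,11)  (11,13)  (16,17)  (18,20)
take (1,3); take (5,7); take (8,9); take (9,11); take (11,13); take (16,17); take (18,20).
Selected: (1,3) (5,7) (8,9) (9,11) (11,13) (16,17) (18,20)

17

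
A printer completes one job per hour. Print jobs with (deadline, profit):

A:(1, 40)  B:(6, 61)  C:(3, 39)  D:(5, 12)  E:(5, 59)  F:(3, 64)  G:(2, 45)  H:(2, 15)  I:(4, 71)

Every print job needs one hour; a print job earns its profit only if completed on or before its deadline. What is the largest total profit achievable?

340

Sort by profit descending; place each in the latest free slot ≤ its deadline.
Profit order: I=71 F=64 B=61 E=59 G=45 A=40 C=39 H=15 D=12
Assign: I→slot 4, F→slot 3, B→slot 6, E→slot 5, G→slot 2, A→slot 1, C skipped, H skipped, D skipped.
Slots: [1:A] [2:G] [3:F] [4:I] [5:E] [6:B]
Profit = 40 + 45 + 64 + 71 + 59 + 61 = 340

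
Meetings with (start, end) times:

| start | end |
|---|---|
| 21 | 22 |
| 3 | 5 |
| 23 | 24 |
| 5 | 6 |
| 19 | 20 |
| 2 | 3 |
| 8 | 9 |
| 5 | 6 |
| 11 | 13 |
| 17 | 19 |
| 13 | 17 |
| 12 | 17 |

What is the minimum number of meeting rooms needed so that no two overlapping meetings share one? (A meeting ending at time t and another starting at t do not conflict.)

2

Events (time:±→running): 2:+→1 3:-→0 3:+→1 5:-→0 5:+→1 5:+→2 … peak 2.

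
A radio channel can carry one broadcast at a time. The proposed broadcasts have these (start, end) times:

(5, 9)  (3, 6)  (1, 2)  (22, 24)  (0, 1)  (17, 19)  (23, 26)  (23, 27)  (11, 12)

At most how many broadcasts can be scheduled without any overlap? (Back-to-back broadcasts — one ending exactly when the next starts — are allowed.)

Order by finish time; keep every interval that doesn't clash with the previous kept one.
Sorted by end: (0,1)  (1,2)  (3,6)  (5,9)  (11,12)  (17,19)  (22,24)  (23,26)  (23,27)
take (0,1); take (1,2); take (3,6); take (11,12); take (17,19); take (22,24); skip (23,27).
Selected 6 broadcasts.

6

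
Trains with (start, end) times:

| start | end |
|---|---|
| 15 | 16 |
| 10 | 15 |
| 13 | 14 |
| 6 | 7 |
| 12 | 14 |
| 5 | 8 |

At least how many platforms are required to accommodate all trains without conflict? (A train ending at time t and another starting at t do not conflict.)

starts: [5, 6, 10, 12, 13, 15]
ends:   [7, 8, 14, 14, 15, 16]
s5→1 s6→2 e7→1 e8→0 s10→1 s12→2 s13→3  — peak 3.

3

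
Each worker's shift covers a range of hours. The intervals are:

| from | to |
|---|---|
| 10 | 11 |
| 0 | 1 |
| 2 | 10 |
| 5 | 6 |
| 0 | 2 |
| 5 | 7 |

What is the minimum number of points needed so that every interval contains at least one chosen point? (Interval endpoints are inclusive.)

3

Sort by right endpoint; whenever an interval is uncovered, place a point at its right end.
By right end: [0,1]  [0,2]  [5,6]  [5,7]  [2,10]  [10,11]
[0,1] uncovered → point at 1; [5,6] uncovered → point at 6; [10,11] uncovered → point at 11.
Points: 1, 6, 11 (3 total).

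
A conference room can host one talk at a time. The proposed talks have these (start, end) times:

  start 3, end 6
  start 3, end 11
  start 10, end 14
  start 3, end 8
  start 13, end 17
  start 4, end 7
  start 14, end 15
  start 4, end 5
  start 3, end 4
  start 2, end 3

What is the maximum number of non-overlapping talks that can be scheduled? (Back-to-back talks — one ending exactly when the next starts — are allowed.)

5

Greedy by earliest finish: after sorting by end time, pick each interval compatible with the last pick.
By end time: (2,3), (3,4), (4,5), (3,6), (4,7), (3,8), (3,11), (10,14), (14,15), (13,17).
Pick (2,3); next start ≥ 3 → (3,4); next start ≥ 4 → (4,5); next start ≥ 5 → (10,14); next start ≥ 14 → (14,15).
Selected 5 talks.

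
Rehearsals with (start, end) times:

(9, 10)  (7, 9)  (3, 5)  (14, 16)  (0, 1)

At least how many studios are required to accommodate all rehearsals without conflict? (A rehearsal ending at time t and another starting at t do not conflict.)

The answer is the maximum number of intervals overlapping at any instant.
Events (time:±→running): 0:+→1 … peak 1.

1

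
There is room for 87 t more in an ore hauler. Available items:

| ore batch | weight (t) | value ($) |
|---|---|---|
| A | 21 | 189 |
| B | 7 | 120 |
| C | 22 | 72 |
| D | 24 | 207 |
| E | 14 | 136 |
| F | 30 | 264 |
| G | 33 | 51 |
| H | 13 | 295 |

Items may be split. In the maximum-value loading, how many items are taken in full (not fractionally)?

Ratios (sorted): H 22.69, B 17.14, E 9.71, A 9.00, F 8.80, D 8.62, C 3.27, G 1.55
take H (13 @ 295); take B (7 @ 120); take E (14 @ 136); take A (21 @ 189); take F (30 @ 264); take 2/24 of D → 17.25. Capacity used 87/87.
5 item(s) taken whole; one partial (take 2/24 of D).

5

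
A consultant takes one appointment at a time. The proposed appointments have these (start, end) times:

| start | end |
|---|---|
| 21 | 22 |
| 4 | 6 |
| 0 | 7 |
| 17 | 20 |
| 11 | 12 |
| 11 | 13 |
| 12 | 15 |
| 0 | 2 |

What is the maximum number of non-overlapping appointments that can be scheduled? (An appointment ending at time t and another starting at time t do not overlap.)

6

Sort by end time and greedily take each interval whose start is ≥ the last chosen end.
Sorted by end: (0,2)  (4,6)  (0,7)  (11,12)  (11,13)  (12,15)  (17,20)  (21,22)
take (0,2); take (4,6); take (11,12); take (12,15); take (17,20); take (21,22).
Selected 6 appointments.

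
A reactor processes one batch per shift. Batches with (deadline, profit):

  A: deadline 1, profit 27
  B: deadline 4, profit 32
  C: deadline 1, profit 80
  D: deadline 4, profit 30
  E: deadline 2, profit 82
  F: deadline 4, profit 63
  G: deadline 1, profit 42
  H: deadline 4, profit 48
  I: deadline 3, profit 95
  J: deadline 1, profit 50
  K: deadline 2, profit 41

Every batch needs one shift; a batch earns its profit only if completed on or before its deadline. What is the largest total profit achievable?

Sort by profit descending; place each in the latest free slot ≤ its deadline.
By profit: I(d3,95), E(d2,82), C(d1,80), F(d4,63), J(d1,50), H(d4,48), G(d1,42), K(d2,41), B(d4,32), D(d4,30), A(d1,27)
I→slot 3; E→slot 2; C→slot 1; F→slot 4; J skipped; H skipped; G skipped; K skipped; B skipped; D skipped; A skipped.
Profit = 80 + 82 + 95 + 63 = 320

320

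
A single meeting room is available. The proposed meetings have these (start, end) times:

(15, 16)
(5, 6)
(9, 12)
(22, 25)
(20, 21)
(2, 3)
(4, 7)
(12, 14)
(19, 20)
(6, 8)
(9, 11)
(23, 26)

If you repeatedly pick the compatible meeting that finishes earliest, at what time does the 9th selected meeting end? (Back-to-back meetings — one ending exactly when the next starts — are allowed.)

Order by finish time; keep every interval that doesn't clash with the previous kept one.
Sorted by end: (2,3)  (5,6)  (4,7)  (6,8)  (9,11)  (9,12)  (12,14)  (15,16)  (19,20)  (20,21)  (22,25)  (23,26)
take (2,3); take (5,6); take (6,8); take (9,11); take (12,14); take (15,16); take (19,20); take (20,21); take (22,25).
Selected: (2,3) (5,6) (6,8) (9,11) (12,14) (15,16) (19,20) (20,21) (22,25)

25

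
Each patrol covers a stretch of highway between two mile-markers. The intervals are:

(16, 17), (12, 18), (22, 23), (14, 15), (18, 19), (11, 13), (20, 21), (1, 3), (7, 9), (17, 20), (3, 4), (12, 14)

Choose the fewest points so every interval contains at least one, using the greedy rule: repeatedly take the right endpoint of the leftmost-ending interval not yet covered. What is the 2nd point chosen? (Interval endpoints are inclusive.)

9

Sorted: [1,3] [3,4] [7,9] [11,13] [12,14] [14,15] [16,17] [12,18] [18,19] [17,20] [20,21] [22,23]
{[1,3],[3,4]} hit by 3; {[7,9]} hit by 9; {[11,13],[12,14]} hit by 13; {[14,15]} hit by 15; {[16,17],[12,18]} hit by 17; {[18,19],[17,20]} hit by 19; {[20,21]} hit by 21; {[22,23]} hit by 23.
Points: 3, 9, 13, 15, 17, 19, 21, 23 (8 total).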